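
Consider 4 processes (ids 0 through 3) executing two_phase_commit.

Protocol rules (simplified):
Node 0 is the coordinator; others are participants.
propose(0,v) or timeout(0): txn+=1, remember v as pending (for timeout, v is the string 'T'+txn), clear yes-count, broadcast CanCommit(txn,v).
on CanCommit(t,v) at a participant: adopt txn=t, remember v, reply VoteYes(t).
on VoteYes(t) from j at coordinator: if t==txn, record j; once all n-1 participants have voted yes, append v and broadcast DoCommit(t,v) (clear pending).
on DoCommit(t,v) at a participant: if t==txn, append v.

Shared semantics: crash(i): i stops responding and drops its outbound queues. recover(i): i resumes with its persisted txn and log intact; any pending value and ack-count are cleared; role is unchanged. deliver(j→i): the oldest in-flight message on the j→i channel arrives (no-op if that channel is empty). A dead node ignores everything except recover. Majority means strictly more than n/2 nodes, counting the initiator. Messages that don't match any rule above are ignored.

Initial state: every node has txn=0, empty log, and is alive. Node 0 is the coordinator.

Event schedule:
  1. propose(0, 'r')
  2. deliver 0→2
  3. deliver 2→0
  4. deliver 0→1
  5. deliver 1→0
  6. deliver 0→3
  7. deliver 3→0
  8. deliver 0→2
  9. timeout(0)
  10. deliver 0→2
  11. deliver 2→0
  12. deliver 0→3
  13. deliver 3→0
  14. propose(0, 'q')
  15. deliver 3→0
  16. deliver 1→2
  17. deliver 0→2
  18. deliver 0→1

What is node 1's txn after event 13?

1

after 1 — propose(0,'r'): n0:coor/t1/[-]
after 2 — deliver 0→2: n2:part/t1/[-]
after 3 — deliver 2→0: ·
after 4 — deliver 0→1: n1:part/t1/[-]
after 5 — deliver 1→0: ·
after 6 — deliver 0→3: n3:part/t1/[-]
after 7 — deliver 3→0: n0:coor/t1/[r]
after 8 — deliver 0→2: n2:part/t1/[r]
after 9 — timeout(0): n0:coor/t2/[r]
after 10 — deliver 0→2: n2:part/t2/[r]
after 11 — deliver 2→0: ·
after 12 — deliver 0→3: n3:part/t1/[r]
after 13 — deliver 3→0: ·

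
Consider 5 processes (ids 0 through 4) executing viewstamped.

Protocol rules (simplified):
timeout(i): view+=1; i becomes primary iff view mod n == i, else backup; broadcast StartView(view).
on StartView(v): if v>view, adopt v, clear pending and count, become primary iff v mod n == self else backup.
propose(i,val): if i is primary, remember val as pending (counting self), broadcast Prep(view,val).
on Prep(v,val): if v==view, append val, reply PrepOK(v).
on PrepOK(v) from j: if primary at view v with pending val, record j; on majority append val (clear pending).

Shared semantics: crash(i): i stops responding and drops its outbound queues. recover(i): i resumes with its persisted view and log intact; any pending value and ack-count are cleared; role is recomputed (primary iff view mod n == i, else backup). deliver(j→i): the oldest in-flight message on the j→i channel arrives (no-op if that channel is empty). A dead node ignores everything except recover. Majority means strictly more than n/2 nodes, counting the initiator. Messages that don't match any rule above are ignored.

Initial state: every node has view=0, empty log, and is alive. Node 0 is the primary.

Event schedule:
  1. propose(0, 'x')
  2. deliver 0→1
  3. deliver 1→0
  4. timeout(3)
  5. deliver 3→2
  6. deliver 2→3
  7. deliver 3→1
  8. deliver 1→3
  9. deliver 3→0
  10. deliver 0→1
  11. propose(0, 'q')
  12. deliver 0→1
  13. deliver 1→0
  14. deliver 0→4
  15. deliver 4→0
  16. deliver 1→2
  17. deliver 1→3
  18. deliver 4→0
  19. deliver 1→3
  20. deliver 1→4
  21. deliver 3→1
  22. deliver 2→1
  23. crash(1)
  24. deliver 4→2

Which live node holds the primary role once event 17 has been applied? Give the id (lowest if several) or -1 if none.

e1 propose(0,'x'): ·
e2 deliver 0→1: 1[back,v=0,x]
e3 deliver 1→0: ·
e4 timeout(3): 3[back,v=1,-]
e5 deliver 3→2: 2[back,v=1,-]
e6 deliver 2→3: ·
e7 deliver 3→1: 1[prim,v=1,x]
e8 deliver 1→3: ·
e9 deliver 3→0: 0[back,v=1,-]
e10 deliver 0→1: ·
e11 propose(0,'q'): ·
e12 deliver 0→1: ·
e13 deliver 1→0: ·
e14 deliver 0→4: 4[back,v=0,x]
e15 deliver 4→0: ·
e16 deliver 1→2: ·
e17 deliver 1→3: ·

1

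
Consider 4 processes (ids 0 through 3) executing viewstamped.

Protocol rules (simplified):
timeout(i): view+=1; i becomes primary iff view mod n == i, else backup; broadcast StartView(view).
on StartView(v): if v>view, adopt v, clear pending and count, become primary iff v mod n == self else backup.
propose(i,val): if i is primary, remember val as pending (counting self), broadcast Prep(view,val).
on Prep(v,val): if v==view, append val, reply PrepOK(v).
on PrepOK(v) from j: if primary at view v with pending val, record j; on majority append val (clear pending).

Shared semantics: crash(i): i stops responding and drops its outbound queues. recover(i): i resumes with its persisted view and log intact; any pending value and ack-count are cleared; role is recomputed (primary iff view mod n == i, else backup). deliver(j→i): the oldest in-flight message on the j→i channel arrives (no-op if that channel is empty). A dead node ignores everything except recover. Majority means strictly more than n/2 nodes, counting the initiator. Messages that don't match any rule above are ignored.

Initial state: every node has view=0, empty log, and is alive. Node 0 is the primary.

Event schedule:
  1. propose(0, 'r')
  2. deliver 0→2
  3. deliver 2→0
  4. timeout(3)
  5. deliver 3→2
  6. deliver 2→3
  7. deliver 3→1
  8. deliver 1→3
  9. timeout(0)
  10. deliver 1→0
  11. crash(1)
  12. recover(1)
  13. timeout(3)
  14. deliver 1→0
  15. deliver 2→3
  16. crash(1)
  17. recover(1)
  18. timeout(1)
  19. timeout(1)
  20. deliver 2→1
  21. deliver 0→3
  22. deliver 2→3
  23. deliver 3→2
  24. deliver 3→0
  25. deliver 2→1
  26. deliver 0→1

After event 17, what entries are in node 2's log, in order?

e1 propose(0,'r'): ·
e2 deliver 0→2: 2[back,v=0,r]
e3 deliver 2→0: ·
e4 timeout(3): 3[back,v=1,-]
e5 deliver 3→2: 2[back,v=1,r]
e6 deliver 2→3: ·
e7 deliver 3→1: 1[prim,v=1,-]
e8 deliver 1→3: ·
e9 timeout(0): 0[back,v=1,-]
e10 deliver 1→0: ·
e11 crash(1): 1[✗prim,v=1,-]
e12 recover(1): 1[prim,v=1,-]
e13 timeout(3): 3[back,v=2,-]
e14 deliver 1→0: ·
e15 deliver 2→3: ·
e16 crash(1): 1[✗prim,v=1,-]
e17 recover(1): 1[prim,v=1,-]

r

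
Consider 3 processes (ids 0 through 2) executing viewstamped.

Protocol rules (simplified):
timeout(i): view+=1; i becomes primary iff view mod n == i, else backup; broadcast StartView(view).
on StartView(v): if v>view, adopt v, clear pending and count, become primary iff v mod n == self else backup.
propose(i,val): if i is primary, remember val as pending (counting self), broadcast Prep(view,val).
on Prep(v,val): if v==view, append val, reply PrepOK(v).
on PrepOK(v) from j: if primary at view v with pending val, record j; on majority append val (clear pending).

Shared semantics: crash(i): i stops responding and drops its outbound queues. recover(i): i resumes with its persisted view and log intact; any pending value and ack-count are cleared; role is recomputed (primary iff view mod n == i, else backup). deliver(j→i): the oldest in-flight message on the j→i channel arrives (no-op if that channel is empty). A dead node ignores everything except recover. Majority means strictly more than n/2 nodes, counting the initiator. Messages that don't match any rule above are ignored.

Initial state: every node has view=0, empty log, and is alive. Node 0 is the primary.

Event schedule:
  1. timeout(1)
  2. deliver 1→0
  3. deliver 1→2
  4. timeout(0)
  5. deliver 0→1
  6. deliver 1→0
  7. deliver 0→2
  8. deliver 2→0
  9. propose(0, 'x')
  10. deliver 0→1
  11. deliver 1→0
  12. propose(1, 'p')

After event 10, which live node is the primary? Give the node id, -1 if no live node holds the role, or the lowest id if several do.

2

e1 timeout(1): 1[prim,v=1,-]
e2 deliver 1→0: 0[back,v=1,-]
e3 deliver 1→2: 2[back,v=1,-]
e4 timeout(0): 0[back,v=2,-]
e5 deliver 0→1: 1[back,v=2,-]
e6 deliver 1→0: ·
e7 deliver 0→2: 2[prim,v=2,-]
e8 deliver 2→0: ·
e9 propose(0,'x'): ·
e10 deliver 0→1: ·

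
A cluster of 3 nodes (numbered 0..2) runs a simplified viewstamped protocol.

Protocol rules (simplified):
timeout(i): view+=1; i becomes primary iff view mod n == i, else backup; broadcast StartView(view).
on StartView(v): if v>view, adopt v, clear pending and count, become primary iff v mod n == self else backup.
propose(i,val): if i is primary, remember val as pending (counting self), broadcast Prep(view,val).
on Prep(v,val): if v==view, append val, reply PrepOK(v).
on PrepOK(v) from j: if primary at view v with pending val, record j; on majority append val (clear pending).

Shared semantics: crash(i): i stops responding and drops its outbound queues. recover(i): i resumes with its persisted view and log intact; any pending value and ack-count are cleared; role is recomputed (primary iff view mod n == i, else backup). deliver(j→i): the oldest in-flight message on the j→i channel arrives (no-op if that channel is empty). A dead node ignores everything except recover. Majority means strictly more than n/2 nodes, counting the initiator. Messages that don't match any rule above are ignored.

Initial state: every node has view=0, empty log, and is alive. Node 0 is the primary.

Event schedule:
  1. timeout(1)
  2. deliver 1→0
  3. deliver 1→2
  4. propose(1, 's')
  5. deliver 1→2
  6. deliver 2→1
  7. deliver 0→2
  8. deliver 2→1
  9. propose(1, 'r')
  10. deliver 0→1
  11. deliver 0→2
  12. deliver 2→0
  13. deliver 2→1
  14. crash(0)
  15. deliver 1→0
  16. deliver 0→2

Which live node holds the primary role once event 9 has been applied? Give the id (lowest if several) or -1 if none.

1

[1] timeout(1) → N1(prim v1 [-])
[2] deliver 1→0 → N0(back v1 [-])
[3] deliver 1→2 → N2(back v1 [-])
[4] propose(1,'s') → ∅
[5] deliver 1→2 → N2(back v1 [s])
[6] deliver 2→1 → N1(prim v1 [s])
[7] deliver 0→2 → ∅
[8] deliver 2→1 → ∅
[9] propose(1,'r') → ∅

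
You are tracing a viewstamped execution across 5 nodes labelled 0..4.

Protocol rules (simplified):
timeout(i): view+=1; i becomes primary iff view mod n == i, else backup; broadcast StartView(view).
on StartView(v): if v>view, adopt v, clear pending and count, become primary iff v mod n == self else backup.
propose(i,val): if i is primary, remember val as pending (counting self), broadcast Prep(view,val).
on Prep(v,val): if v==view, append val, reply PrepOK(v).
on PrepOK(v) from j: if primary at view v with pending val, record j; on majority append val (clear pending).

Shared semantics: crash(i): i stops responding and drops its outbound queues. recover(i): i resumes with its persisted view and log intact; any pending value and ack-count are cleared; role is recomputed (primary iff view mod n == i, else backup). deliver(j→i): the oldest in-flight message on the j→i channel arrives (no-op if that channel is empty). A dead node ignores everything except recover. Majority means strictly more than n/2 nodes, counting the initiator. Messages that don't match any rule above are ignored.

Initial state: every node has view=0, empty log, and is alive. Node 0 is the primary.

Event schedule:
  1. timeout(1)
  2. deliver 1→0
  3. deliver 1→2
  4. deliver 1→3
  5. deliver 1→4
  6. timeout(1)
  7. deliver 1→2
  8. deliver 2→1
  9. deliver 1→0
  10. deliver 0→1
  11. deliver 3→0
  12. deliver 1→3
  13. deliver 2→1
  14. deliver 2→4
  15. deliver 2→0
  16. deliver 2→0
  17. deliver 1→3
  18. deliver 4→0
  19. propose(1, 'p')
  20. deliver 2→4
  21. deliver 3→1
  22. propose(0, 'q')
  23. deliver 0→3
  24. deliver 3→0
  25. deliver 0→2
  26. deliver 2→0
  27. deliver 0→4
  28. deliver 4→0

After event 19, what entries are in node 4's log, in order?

empty

1. timeout(1):  <1:prim v1 ->
2. deliver 1→0:  <0:back v1 ->
3. deliver 1→2:  <2:back v1 ->
4. deliver 1→3:  <3:back v1 ->
5. deliver 1→4:  <4:back v1 ->
6. timeout(1):  <1:back v2 ->
7. deliver 1→2:  <2:prim v2 ->
8. deliver 2→1:  nop
9. deliver 1→0:  <0:back v2 ->
10. deliver 0→1:  nop
11. deliver 3→0:  nop
12. deliver 1→3:  <3:back v2 ->
13. deliver 2→1:  nop
14. deliver 2→4:  nop
15. deliver 2→0:  nop
16. deliver 2→0:  nop
17. deliver 1→3:  nop
18. deliver 4→0:  nop
19. propose(1,'p'):  nop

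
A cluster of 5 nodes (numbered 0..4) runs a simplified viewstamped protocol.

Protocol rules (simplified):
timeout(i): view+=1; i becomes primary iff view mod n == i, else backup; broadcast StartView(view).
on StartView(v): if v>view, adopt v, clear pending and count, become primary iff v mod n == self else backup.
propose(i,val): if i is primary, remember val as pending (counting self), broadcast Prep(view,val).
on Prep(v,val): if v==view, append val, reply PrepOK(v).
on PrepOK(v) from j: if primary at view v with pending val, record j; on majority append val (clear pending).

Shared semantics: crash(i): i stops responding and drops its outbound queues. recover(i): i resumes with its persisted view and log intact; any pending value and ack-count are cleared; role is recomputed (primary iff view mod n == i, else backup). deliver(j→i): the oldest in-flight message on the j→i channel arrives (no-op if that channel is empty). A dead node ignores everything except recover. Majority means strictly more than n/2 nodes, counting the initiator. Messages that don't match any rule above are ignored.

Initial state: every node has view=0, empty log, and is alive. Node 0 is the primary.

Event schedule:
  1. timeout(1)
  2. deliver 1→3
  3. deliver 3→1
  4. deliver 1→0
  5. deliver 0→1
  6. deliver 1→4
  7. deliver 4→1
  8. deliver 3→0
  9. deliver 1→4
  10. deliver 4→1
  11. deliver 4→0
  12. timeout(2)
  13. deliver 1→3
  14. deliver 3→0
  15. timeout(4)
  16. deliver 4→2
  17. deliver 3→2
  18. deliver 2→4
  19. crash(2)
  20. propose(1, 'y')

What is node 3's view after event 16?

after 1 — timeout(1): n1:prim/v1/[-]
after 2 — deliver 1→3: n3:back/v1/[-]
after 3 — deliver 3→1: ·
after 4 — deliver 1→0: n0:back/v1/[-]
after 5 — deliver 0→1: ·
after 6 — deliver 1→4: n4:back/v1/[-]
after 7 — deliver 4→1: ·
after 8 — deliver 3→0: ·
after 9 — deliver 1→4: ·
after 10 — deliver 4→1: ·
after 11 — deliver 4→0: ·
after 12 — timeout(2): n2:back/v1/[-]
after 13 — deliver 1→3: ·
after 14 — deliver 3→0: ·
after 15 — timeout(4): n4:back/v2/[-]
after 16 — deliver 4→2: n2:prim/v2/[-]

1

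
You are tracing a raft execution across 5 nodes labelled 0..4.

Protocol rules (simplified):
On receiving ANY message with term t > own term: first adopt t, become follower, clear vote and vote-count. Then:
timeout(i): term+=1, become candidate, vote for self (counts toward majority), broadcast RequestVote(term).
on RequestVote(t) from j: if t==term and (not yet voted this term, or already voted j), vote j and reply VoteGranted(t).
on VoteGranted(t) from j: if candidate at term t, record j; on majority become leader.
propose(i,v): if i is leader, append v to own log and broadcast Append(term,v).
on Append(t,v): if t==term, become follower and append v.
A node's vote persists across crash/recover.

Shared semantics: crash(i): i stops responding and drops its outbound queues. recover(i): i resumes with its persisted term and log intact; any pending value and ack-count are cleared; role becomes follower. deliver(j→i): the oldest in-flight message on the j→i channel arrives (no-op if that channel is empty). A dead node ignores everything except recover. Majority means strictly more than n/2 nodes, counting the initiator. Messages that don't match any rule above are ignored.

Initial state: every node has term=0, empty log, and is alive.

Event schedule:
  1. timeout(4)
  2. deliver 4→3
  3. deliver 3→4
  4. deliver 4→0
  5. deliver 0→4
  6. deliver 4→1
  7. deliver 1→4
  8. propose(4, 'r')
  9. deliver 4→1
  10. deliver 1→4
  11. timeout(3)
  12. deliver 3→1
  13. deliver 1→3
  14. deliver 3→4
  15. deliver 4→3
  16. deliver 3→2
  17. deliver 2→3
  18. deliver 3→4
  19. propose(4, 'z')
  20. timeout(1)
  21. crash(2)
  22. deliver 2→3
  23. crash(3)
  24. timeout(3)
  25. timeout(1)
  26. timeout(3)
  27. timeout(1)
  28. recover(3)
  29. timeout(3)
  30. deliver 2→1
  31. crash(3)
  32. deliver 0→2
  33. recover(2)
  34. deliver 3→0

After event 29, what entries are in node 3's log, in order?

empty

[1] timeout(4) → N4(cand t1 [-])
[2] deliver 4→3 → N3(foll t1 [-])
[3] deliver 3→4 → ∅
[4] deliver 4→0 → N0(foll t1 [-])
[5] deliver 0→4 → N4(lead t1 [-])
[6] deliver 4→1 → N1(foll t1 [-])
[7] deliver 1→4 → ∅
[8] propose(4,'r') → N4(lead t1 [r])
[9] deliver 4→1 → N1(foll t1 [r])
[10] deliver 1→4 → ∅
[11] timeout(3) → N3(cand t2 [-])
[12] deliver 3→1 → N1(foll t2 [r])
[13] deliver 1→3 → ∅
[14] deliver 3→4 → N4(foll t2 [r])
[15] deliver 4→3 → ∅
[16] deliver 3→2 → N2(foll t2 [-])
[17] deliver 2→3 → N3(lead t2 [-])
[18] deliver 3→4 → ∅
[19] propose(4,'z') → ∅
[20] timeout(1) → N1(cand t3 [r])
[21] crash(2) → N2(✗foll t2 [-])
[22] deliver 2→3 → ∅
[23] crash(3) → N3(✗lead t2 [-])
[24] timeout(3) → ∅
[25] timeout(1) → N1(cand t4 [r])
[26] timeout(3) → ∅
[27] timeout(1) → N1(cand t5 [r])
[28] recover(3) → N3(foll t2 [-])
[29] timeout(3) → N3(cand t3 [-])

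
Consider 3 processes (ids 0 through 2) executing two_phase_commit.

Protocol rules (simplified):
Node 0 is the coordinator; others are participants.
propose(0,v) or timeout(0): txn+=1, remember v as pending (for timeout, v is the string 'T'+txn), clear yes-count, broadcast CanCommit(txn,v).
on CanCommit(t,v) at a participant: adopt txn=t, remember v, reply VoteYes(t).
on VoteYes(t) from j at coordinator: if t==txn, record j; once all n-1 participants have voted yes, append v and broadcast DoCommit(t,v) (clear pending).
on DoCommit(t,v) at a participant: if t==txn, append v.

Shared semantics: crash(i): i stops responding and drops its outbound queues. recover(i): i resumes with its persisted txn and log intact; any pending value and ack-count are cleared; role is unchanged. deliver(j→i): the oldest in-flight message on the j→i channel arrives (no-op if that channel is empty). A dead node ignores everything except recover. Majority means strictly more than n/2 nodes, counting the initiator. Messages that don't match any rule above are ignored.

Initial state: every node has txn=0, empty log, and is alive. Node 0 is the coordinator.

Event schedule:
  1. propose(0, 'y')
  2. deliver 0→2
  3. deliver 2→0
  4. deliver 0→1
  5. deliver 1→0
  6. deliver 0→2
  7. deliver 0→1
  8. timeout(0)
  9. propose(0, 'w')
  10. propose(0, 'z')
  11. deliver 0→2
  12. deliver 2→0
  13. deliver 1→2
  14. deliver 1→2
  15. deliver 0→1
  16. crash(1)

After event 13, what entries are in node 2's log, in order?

e1 propose(0,'y'): 0[coor,t=1,-]
e2 deliver 0→2: 2[part,t=1,-]
e3 deliver 2→0: ·
e4 deliver 0→1: 1[part,t=1,-]
e5 deliver 1→0: 0[coor,t=1,y]
e6 deliver 0→2: 2[part,t=1,y]
e7 deliver 0→1: 1[part,t=1,y]
e8 timeout(0): 0[coor,t=2,y]
e9 propose(0,'w'): 0[coor,t=3,y]
e10 propose(0,'z'): 0[coor,t=4,y]
e11 deliver 0→2: 2[part,t=2,y]
e12 deliver 2→0: ·
e13 deliver 1→2: ·

y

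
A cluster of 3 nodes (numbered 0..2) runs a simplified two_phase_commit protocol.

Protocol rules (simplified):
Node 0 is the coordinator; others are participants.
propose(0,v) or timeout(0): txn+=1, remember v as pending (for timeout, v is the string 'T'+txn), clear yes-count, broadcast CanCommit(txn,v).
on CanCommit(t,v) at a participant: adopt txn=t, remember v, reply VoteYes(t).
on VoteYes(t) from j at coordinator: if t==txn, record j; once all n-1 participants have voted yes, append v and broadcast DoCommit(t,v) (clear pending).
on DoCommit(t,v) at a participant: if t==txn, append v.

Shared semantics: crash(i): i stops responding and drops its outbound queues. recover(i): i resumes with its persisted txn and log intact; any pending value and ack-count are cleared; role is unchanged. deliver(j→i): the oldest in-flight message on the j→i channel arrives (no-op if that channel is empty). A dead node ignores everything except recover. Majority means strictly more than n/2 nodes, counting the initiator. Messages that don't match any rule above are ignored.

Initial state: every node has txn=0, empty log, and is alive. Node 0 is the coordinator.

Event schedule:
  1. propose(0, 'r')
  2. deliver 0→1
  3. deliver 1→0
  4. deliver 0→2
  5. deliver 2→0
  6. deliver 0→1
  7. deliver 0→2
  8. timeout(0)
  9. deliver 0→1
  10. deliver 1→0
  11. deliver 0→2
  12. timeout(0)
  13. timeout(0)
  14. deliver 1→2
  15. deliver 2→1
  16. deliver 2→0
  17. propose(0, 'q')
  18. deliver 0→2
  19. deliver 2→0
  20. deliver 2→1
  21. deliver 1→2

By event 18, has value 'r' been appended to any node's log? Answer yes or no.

step 1 propose(0,'r'): 0={coor,t=1,log=-}
step 2 deliver 0→1: 1={part,t=1,log=-}
step 3 deliver 1→0: —
step 4 deliver 0→2: 2={part,t=1,log=-}
step 5 deliver 2→0: 0={coor,t=1,log=r}
step 6 deliver 0→1: 1={part,t=1,log=r}
step 7 deliver 0→2: 2={part,t=1,log=r}
step 8 timeout(0): 0={coor,t=2,log=r}
step 9 deliver 0→1: 1={part,t=2,log=r}
step 10 deliver 1→0: —
step 11 deliver 0→2: 2={part,t=2,log=r}
step 12 timeout(0): 0={coor,t=3,log=r}
step 13 timeout(0): 0={coor,t=4,log=r}
step 14 deliver 1→2: —
step 15 deliver 2→1: —
step 16 deliver 2→0: —
step 17 propose(0,'q'): 0={coor,t=5,log=r}
step 18 deliver 0→2: 2={part,t=3,log=r}

yes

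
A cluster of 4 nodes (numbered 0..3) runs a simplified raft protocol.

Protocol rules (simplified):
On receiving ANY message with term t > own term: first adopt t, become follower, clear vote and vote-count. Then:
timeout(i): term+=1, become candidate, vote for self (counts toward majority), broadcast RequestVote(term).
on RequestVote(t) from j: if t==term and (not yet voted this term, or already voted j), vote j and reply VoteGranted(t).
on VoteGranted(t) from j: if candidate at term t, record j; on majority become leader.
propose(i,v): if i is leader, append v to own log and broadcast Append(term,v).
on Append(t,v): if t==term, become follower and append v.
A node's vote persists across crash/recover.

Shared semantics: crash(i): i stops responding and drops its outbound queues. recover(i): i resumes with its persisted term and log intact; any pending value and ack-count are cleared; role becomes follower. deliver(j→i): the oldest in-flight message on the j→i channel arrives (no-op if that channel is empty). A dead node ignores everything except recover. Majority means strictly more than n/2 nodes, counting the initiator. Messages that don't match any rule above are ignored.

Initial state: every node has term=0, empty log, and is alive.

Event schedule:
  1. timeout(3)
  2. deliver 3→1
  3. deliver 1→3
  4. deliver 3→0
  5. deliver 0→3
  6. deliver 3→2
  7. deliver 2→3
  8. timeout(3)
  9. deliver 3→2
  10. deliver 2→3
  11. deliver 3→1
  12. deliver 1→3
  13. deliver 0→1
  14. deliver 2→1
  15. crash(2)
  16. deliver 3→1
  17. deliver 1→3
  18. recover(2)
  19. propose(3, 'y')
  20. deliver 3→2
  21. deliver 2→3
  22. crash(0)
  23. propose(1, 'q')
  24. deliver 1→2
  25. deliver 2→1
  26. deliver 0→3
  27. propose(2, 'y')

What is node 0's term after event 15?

1

after 1 — timeout(3): n3:cand/t1/[-]
after 2 — deliver 3→1: n1:foll/t1/[-]
after 3 — deliver 1→3: ·
after 4 — deliver 3→0: n0:foll/t1/[-]
after 5 — deliver 0→3: n3:lead/t1/[-]
after 6 — deliver 3→2: n2:foll/t1/[-]
after 7 — deliver 2→3: ·
after 8 — timeout(3): n3:cand/t2/[-]
after 9 — deliver 3→2: n2:foll/t2/[-]
after 10 — deliver 2→3: ·
after 11 — deliver 3→1: n1:foll/t2/[-]
after 12 — deliver 1→3: n3:lead/t2/[-]
after 13 — deliver 0→1: ·
after 14 — deliver 2→1: ·
after 15 — crash(2): n2:✗foll/t2/[-]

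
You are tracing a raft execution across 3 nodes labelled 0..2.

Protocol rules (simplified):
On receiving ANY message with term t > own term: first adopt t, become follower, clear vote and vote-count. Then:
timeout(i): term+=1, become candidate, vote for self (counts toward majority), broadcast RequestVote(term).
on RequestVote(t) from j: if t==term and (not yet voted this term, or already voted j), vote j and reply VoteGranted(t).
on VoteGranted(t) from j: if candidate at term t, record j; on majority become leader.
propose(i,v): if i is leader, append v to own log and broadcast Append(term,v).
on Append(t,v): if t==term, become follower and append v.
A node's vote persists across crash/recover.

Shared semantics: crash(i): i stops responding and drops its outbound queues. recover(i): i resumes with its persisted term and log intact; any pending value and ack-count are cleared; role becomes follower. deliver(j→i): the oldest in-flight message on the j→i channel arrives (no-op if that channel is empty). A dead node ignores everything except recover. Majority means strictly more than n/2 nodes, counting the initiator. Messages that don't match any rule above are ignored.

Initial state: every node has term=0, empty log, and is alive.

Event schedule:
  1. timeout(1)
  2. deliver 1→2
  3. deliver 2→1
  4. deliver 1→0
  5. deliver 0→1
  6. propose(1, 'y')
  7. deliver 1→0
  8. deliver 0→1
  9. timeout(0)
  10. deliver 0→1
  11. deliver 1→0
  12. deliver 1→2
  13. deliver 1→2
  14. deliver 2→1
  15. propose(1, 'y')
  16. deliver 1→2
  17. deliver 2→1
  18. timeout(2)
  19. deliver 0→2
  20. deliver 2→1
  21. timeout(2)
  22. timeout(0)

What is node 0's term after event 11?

after 1 — timeout(1): n1:cand/t1/[-]
after 2 — deliver 1→2: n2:foll/t1/[-]
after 3 — deliver 2→1: n1:lead/t1/[-]
after 4 — deliver 1→0: n0:foll/t1/[-]
after 5 — deliver 0→1: ·
after 6 — propose(1,'y'): n1:lead/t1/[y]
after 7 — deliver 1→0: n0:foll/t1/[y]
after 8 — deliver 0→1: ·
after 9 — timeout(0): n0:cand/t2/[y]
after 10 — deliver 0→1: n1:foll/t2/[y]
after 11 — deliver 1→0: n0:lead/t2/[y]

2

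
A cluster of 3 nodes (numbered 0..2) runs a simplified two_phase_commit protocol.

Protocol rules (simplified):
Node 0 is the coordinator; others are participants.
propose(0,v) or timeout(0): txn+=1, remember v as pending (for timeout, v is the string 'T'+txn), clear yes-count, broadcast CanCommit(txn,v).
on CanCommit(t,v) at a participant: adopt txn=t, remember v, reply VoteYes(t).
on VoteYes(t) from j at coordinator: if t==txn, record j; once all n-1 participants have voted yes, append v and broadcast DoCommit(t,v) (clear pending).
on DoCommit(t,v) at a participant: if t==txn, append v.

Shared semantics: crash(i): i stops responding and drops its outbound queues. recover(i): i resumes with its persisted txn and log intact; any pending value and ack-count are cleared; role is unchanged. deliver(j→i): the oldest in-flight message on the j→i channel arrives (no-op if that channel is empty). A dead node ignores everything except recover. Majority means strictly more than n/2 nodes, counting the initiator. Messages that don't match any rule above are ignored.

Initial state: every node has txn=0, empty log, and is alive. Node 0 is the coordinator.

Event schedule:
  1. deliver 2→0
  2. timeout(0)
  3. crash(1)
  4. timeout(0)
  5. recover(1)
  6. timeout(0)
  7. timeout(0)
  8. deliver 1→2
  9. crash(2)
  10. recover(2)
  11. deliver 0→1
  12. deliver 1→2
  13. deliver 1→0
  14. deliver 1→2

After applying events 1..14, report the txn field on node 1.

1. deliver 2→0:  nop
2. timeout(0):  <0:coor t1 ->
3. crash(1):  <1:✗part t0 ->
4. timeout(0):  <0:coor t2 ->
5. recover(1):  <1:part t0 ->
6. timeout(0):  <0:coor t3 ->
7. timeout(0):  <0:coor t4 ->
8. deliver 1→2:  nop
9. crash(2):  <2:✗part t0 ->
10. recover(2):  <2:part t0 ->
11. deliver 0→1:  <1:part t1 ->
12. deliver 1→2:  nop
13. deliver 1→0:  nop
14. deliver 1→2:  nop

1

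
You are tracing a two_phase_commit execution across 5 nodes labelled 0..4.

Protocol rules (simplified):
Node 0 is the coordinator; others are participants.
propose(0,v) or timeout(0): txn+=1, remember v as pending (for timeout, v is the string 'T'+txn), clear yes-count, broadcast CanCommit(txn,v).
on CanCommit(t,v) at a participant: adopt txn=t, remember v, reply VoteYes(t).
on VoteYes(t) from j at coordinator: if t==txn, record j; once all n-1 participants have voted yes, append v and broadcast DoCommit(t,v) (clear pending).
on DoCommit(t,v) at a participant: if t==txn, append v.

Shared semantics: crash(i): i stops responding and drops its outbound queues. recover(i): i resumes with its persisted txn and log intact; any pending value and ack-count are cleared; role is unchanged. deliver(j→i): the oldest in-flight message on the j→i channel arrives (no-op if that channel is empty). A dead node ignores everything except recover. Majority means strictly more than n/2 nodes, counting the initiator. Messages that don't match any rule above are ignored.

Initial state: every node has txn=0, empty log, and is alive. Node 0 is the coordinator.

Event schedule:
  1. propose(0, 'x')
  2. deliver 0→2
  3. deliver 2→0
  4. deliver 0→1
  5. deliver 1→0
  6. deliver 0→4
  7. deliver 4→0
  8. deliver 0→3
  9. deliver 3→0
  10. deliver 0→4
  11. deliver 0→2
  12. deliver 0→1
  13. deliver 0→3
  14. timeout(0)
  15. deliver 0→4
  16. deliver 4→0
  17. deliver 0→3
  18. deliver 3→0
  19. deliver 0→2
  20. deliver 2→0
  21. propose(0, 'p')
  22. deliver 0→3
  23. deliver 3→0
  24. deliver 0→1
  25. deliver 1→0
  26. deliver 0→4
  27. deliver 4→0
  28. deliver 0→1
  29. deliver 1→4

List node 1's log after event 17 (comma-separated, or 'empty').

x

step 1 propose(0,'x'): 0={coor,t=1,log=-}
step 2 deliver 0→2: 2={part,t=1,log=-}
step 3 deliver 2→0: —
step 4 deliver 0→1: 1={part,t=1,log=-}
step 5 deliver 1→0: —
step 6 deliver 0→4: 4={part,t=1,log=-}
step 7 deliver 4→0: —
step 8 deliver 0→3: 3={part,t=1,log=-}
step 9 deliver 3→0: 0={coor,t=1,log=x}
step 10 deliver 0→4: 4={part,t=1,log=x}
step 11 deliver 0→2: 2={part,t=1,log=x}
step 12 deliver 0→1: 1={part,t=1,log=x}
step 13 deliver 0→3: 3={part,t=1,log=x}
step 14 timeout(0): 0={coor,t=2,log=x}
step 15 deliver 0→4: 4={part,t=2,log=x}
step 16 deliver 4→0: —
step 17 deliver 0→3: 3={part,t=2,log=x}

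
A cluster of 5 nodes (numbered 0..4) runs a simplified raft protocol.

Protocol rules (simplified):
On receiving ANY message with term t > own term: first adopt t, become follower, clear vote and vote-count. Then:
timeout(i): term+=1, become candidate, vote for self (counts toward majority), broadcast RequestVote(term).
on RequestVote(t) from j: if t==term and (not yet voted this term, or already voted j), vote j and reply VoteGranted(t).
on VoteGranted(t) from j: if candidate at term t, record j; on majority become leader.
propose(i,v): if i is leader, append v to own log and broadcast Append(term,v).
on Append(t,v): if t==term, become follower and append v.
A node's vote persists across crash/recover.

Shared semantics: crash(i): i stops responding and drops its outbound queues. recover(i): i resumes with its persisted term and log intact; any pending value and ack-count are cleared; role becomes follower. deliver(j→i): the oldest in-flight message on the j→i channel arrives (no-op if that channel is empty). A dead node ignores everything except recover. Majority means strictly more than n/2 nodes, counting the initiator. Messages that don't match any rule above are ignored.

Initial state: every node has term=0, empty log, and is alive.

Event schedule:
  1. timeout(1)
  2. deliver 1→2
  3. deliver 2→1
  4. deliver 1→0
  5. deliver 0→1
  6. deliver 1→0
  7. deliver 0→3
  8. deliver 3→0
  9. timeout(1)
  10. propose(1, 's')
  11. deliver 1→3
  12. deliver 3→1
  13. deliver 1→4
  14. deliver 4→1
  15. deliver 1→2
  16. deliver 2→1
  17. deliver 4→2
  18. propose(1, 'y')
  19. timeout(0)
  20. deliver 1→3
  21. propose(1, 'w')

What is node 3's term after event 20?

2

step 1 timeout(1): 1={cand,t=1,log=-}
step 2 deliver 1→2: 2={foll,t=1,log=-}
step 3 deliver 2→1: —
step 4 deliver 1→0: 0={foll,t=1,log=-}
step 5 deliver 0→1: 1={lead,t=1,log=-}
step 6 deliver 1→0: —
step 7 deliver 0→3: —
step 8 deliver 3→0: —
step 9 timeout(1): 1={cand,t=2,log=-}
step 10 propose(1,'s'): —
step 11 deliver 1→3: 3={foll,t=1,log=-}
step 12 deliver 3→1: —
step 13 deliver 1→4: 4={foll,t=1,log=-}
step 14 deliver 4→1: —
step 15 deliver 1→2: 2={foll,t=2,log=-}
step 16 deliver 2→1: —
step 17 deliver 4→2: —
step 18 propose(1,'y'): —
step 19 timeout(0): 0={cand,t=2,log=-}
step 20 deliver 1→3: 3={foll,t=2,log=-}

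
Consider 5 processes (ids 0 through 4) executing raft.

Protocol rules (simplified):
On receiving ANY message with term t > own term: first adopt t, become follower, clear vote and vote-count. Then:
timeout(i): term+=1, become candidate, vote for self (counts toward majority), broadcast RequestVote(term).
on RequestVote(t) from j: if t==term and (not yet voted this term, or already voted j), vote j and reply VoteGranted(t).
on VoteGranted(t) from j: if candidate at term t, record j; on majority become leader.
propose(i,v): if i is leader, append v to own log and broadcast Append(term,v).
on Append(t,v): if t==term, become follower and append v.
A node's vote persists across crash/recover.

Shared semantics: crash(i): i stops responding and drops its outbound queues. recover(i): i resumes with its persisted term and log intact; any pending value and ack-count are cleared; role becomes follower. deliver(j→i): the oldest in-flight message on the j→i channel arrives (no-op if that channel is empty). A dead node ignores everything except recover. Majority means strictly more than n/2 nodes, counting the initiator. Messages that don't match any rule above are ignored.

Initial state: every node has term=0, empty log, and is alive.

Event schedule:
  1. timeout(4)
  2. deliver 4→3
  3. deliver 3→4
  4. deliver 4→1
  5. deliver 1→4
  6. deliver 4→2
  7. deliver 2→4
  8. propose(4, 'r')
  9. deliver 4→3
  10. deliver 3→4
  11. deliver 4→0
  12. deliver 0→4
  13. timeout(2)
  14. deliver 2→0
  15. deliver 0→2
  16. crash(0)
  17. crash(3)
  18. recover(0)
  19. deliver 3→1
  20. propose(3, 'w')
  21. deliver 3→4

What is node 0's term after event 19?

after 1 — timeout(4): n4:cand/t1/[-]
after 2 — deliver 4→3: n3:foll/t1/[-]
after 3 — deliver 3→4: ·
after 4 — deliver 4→1: n1:foll/t1/[-]
after 5 — deliver 1→4: n4:lead/t1/[-]
after 6 — deliver 4→2: n2:foll/t1/[-]
after 7 — deliver 2→4: ·
after 8 — propose(4,'r'): n4:lead/t1/[r]
after 9 — deliver 4→3: n3:foll/t1/[r]
after 10 — deliver 3→4: ·
after 11 — deliver 4→0: n0:foll/t1/[-]
after 12 — deliver 0→4: ·
after 13 — timeout(2): n2:cand/t2/[-]
after 14 — deliver 2→0: n0:foll/t2/[-]
after 15 — deliver 0→2: ·
after 16 — crash(0): n0:✗foll/t2/[-]
after 17 — crash(3): n3:✗foll/t1/[r]
after 18 — recover(0): n0:foll/t2/[-]
after 19 — deliver 3→1: ·

2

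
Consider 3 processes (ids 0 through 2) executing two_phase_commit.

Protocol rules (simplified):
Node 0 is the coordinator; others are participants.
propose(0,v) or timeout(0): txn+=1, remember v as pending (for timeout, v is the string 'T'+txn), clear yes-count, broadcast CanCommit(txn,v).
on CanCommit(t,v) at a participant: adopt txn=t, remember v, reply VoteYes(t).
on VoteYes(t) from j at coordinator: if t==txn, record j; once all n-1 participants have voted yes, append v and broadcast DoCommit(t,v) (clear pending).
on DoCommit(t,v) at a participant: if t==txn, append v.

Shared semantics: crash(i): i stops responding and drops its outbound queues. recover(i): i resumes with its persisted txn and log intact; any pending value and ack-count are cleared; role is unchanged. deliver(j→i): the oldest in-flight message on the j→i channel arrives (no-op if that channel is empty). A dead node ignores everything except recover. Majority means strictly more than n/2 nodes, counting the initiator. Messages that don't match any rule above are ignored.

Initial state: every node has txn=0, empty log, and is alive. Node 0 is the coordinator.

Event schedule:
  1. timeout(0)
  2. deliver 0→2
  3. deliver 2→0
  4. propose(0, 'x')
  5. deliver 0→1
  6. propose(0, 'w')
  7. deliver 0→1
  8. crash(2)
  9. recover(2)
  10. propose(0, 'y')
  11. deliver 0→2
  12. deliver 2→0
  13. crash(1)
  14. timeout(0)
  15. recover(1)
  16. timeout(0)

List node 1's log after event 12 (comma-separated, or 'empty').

e1 timeout(0): 0[coor,t=1,-]
e2 deliver 0→2: 2[part,t=1,-]
e3 deliver 2→0: ·
e4 propose(0,'x'): 0[coor,t=2,-]
e5 deliver 0→1: 1[part,t=1,-]
e6 propose(0,'w'): 0[coor,t=3,-]
e7 deliver 0→1: 1[part,t=2,-]
e8 crash(2): 2[✗part,t=1,-]
e9 recover(2): 2[part,t=1,-]
e10 propose(0,'y'): 0[coor,t=4,-]
e11 deliver 0→2: 2[part,t=2,-]
e12 deliver 2→0: ·

empty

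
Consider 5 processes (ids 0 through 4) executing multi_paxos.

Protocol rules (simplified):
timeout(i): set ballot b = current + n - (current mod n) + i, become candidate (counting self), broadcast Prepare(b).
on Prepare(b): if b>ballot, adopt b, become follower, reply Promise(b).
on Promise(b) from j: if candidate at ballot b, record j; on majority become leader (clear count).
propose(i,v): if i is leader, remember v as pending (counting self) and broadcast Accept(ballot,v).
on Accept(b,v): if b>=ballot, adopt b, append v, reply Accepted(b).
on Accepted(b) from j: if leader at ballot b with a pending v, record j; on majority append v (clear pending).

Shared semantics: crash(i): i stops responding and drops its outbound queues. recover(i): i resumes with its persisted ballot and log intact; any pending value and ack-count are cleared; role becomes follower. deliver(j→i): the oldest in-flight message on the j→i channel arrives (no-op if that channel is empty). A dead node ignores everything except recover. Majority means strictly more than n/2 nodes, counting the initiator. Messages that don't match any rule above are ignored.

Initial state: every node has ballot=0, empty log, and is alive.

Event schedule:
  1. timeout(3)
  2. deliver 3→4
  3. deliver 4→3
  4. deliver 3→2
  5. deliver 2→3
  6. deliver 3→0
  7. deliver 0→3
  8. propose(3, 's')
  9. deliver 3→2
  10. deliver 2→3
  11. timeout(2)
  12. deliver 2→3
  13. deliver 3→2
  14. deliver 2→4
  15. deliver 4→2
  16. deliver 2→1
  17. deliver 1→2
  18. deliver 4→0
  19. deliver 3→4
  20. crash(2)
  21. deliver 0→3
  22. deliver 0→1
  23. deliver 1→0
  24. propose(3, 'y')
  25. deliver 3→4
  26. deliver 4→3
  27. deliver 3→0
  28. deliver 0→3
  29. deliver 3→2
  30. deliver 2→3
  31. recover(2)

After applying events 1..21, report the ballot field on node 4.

step 1 timeout(3): 3={cand,b=8,log=-}
step 2 deliver 3→4: 4={foll,b=8,log=-}
step 3 deliver 4→3: —
step 4 deliver 3→2: 2={foll,b=8,log=-}
step 5 deliver 2→3: 3={lead,b=8,log=-}
step 6 deliver 3→0: 0={foll,b=8,log=-}
step 7 deliver 0→3: —
step 8 propose(3,'s'): —
step 9 deliver 3→2: 2={foll,b=8,log=s}
step 10 deliver 2→3: —
step 11 timeout(2): 2={cand,b=12,log=s}
step 12 deliver 2→3: 3={foll,b=12,log=-}
step 13 deliver 3→2: —
step 14 deliver 2→4: 4={foll,b=12,log=-}
step 15 deliver 4→2: 2={lead,b=12,log=s}
step 16 deliver 2→1: 1={foll,b=12,log=-}
step 17 deliver 1→2: —
step 18 deliver 4→0: —
step 19 deliver 3→4: —
step 20 crash(2): 2={✗lead,b=12,log=s}
step 21 deliver 0→3: —

12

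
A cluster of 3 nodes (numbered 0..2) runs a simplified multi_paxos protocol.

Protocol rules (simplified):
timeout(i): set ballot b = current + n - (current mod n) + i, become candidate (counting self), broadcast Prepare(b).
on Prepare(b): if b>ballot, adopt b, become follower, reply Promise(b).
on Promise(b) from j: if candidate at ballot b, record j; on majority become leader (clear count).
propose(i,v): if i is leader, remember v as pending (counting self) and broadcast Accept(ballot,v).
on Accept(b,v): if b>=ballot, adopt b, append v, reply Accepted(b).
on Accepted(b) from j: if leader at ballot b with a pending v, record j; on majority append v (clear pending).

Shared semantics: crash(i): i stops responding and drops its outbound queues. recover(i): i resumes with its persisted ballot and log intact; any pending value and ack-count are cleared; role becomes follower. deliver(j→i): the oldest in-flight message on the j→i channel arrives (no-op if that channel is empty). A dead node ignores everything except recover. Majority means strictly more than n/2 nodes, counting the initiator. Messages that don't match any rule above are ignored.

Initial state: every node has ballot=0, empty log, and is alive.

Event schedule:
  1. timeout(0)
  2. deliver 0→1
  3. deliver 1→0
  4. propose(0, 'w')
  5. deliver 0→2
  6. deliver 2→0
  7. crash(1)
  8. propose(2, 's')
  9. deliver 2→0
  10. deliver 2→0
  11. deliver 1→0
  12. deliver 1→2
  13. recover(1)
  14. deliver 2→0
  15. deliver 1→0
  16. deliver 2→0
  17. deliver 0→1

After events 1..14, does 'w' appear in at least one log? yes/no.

no

after 1 — timeout(0): n0:cand/b3/[-]
after 2 — deliver 0→1: n1:foll/b3/[-]
after 3 — deliver 1→0: n0:lead/b3/[-]
after 4 — propose(0,'w'): ·
after 5 — deliver 0→2: n2:foll/b3/[-]
after 6 — deliver 2→0: ·
after 7 — crash(1): n1:✗foll/b3/[-]
after 8 — propose(2,'s'): ·
after 9 — deliver 2→0: ·
after 10 — deliver 2→0: ·
after 11 — deliver 1→0: ·
after 12 — deliver 1→2: ·
after 13 — recover(1): n1:foll/b3/[-]
after 14 — deliver 2→0: ·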